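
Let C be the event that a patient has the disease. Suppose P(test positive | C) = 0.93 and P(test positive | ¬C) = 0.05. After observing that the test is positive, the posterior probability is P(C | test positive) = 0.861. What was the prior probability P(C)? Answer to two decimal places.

In odds form, posterior odds = prior odds × likelihood ratio, so prior odds = posterior odds ÷ LR.
Posterior odds = 0.861/(1−0.861) = 6.1942. LR = 0.93/0.05 = 18.6000.
Prior odds = 6.1942/18.6000 = 0.3330, so P(C) = 0.3330/(1+0.3330) ≈ 0.25.

P(C) = 0.25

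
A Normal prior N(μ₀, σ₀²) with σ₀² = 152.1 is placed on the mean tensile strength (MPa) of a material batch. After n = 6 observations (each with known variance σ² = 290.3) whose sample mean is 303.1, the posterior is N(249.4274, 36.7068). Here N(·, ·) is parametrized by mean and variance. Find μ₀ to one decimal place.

The posterior mean is a precision-weighted average: μ_n = (τ₀μ₀ + τ_data·x̄)/(τ₀+τ_data), with τ₀=1/σ₀² and τ_data=n/σ².
Here τ₀ = 1/152.1 = 0.006575 and τ_data = 6/290.3 = 0.020668, so τ_n = 0.027243.
Rearranging for μ₀: μ₀ = (μ_n·τ_n − τ_data·x̄)/τ₀ = (249.4274·0.027243 − 0.020668·303.1) / 0.006575 = 0.530680/0.006575 ≈ 80.7.

μ₀ = 80.7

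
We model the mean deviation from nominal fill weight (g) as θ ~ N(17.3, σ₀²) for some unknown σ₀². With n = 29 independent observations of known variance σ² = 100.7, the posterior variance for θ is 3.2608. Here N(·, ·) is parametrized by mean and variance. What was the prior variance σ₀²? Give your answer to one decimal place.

For the Normal–Normal model with known σ², precisions add: τ_n = τ₀ + n/σ².
So 1/σ₀² = 1/3.2608 − 29/100.7 = 0.306673 − 0.287984 = 0.018689.
Hence σ₀² = 1/0.018689 ≈ 53.5.

σ₀² = 53.5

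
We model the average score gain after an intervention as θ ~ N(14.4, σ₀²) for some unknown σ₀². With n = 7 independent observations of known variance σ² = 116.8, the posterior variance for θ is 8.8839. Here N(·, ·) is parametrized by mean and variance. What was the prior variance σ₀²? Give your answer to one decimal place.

σ₀² = 19.0

Posterior precision equals prior precision plus data precision: 1/σ_n² = 1/σ₀² + n/σ².
So 1/σ₀² = 1/8.8839 − 7/116.8 = 0.112563 − 0.059932 = 0.052631.
Hence σ₀² = 1/0.052631 ≈ 19.0.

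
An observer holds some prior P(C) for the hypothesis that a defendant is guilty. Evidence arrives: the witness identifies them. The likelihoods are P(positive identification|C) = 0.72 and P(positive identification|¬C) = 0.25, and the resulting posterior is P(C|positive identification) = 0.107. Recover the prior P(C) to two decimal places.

Bayes' rule in odds form gives O(C|E) = O(C)·[P(E|C)/P(E|¬C)], hence O(C) = O(C|E)/LR.
Posterior odds = 0.107/(1−0.107) = 0.1198. LR = 0.72/0.25 = 2.8800.
Prior odds = 0.1198/2.8800 = 0.0416, so P(C) = 0.0416/(1+0.0416) ≈ 0.04.

P(C) = 0.04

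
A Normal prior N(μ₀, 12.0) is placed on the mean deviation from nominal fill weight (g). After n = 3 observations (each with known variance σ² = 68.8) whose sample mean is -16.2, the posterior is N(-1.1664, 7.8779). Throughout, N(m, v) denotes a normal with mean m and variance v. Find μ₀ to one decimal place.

μ₀ = 6.7

With known observation variance, the Normal–Normal posterior has precision τ_n = τ₀ + n/σ² and mean μ_n = (τ₀μ₀ + (n/σ²)x̄)/τ_n.
Here τ₀ = 1/12.0 = 0.083333 and τ_data = 3/68.8 = 0.043605, so τ_n = 0.126938.
Rearranging for μ₀: μ₀ = (μ_n·τ_n − τ_data·x̄)/τ₀ = (-1.1664·0.126938 − 0.043605·-16.2) / 0.083333 = 0.558341/0.083333 ≈ 6.7.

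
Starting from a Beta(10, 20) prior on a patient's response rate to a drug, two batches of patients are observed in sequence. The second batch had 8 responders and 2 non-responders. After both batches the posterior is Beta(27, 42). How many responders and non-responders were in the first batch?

9 responders and 20 non-responders

Sequential conjugate updates are equivalent to a single update on the pooled data, so total successes = posterior α − prior α and total failures = posterior β − prior β.
Total across both batches: 27−10=17 responders, 42−20=22 non-responders.
Subtract the second batch: 17−8=9 responders and 22−2=20 non-responders.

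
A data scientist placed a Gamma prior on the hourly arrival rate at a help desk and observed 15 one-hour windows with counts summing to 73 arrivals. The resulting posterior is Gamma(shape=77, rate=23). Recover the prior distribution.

Gamma(shape=4, rate=8)

Gamma–Poisson conjugacy: posterior shape = α + Σxᵢ, posterior rate = β + n.
So α = 77 − 73 = 4 and β = 23 − 15 = 8.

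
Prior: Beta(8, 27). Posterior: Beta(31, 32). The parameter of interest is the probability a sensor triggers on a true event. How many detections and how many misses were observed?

23 detections and 5 misses

Beta is conjugate to the binomial likelihood: posterior = Beta(a+s, b+f).
So s = 31 − 8 = 23 and f = 32 − 27 = 5.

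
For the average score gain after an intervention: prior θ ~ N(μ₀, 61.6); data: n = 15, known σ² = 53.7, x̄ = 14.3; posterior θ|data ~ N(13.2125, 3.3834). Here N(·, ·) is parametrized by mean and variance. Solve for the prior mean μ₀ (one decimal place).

μ₀ = -5.5

With known observation variance, the Normal–Normal posterior has precision τ_n = τ₀ + n/σ² and mean μ_n = (τ₀μ₀ + (n/σ²)x̄)/τ_n.
Here τ₀ = 1/61.6 = 0.016234 and τ_data = 15/53.7 = 0.279330, so τ_n = 0.295564.
Rearranging for μ₀: μ₀ = (μ_n·τ_n − τ_data·x̄)/τ₀ = (13.2125·0.295564 − 0.279330·14.3) / 0.016234 = -0.089280/0.016234 ≈ -5.5.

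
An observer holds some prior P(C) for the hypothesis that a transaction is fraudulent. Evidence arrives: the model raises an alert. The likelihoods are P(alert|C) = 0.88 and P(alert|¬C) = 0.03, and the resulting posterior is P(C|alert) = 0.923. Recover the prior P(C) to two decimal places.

In odds form, posterior odds = prior odds × likelihood ratio, so prior odds = posterior odds ÷ LR.
Posterior odds = 0.923/(1−0.923) = 11.9870. LR = 0.88/0.03 = 29.3333.
Prior odds = 11.9870/29.3333 = 0.4086, so P(C) = 0.4086/(1+0.4086) ≈ 0.29.

P(C) = 0.29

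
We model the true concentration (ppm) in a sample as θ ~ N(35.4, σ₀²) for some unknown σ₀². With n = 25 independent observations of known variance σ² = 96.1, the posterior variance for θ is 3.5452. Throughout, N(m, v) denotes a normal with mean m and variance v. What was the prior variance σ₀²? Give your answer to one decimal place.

σ₀² = 45.6

Posterior precision equals prior precision plus data precision: 1/σ_n² = 1/σ₀² + n/σ².
So 1/σ₀² = 1/3.5452 − 25/96.1 = 0.282072 − 0.260146 = 0.021926.
Hence σ₀² = 1/0.021926 ≈ 45.6.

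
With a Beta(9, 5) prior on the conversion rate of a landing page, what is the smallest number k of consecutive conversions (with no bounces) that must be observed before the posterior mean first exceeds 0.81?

k = 13

After k conversions and 0 bounces the posterior is Beta(9+k, 5), with mean (9+k)/(9+5+k).
Set (9+k)/(14+k) > 0.81 and solve: k > (0.81·14 − 9)/(1 − 0.81) = 12.316.
The smallest integer exceeding 12.316 is 13.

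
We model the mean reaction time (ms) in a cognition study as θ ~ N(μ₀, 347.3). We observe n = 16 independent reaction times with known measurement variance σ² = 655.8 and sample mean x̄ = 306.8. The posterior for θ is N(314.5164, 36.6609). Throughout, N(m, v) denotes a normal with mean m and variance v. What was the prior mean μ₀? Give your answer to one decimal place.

With known observation variance, the Normal–Normal posterior has precision τ_n = τ₀ + n/σ² and mean μ_n = (τ₀μ₀ + (n/σ²)x̄)/τ_n.
Here τ₀ = 1/347.3 = 0.002879 and τ_data = 16/655.8 = 0.024398, so τ_n = 0.027277.
Rearranging for μ₀: μ₀ = (μ_n·τ_n − τ_data·x̄)/τ₀ = (314.5164·0.027277 − 0.024398·306.8) / 0.002879 = 1.093757/0.002879 ≈ 379.9.

μ₀ = 379.9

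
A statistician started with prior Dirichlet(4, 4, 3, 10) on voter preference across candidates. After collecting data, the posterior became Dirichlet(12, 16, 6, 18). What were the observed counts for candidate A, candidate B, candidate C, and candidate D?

For a Dirichlet(α) prior with multinomial counts c, the posterior is Dirichlet(α + c) componentwise.
Counts are posterior − prior componentwise: 12−4=8, 16−4=12, 6−3=3, 18−10=8.

counts (8, 12, 3, 8)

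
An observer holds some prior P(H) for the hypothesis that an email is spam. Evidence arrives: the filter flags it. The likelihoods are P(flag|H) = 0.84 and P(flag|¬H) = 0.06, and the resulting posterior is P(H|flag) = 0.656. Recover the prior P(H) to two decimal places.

Bayes' rule in odds form gives O(H|E) = O(H)·[P(E|H)/P(E|¬H)], hence O(H) = O(H|E)/LR.
Posterior odds = 0.656/(1−0.656) = 1.9070. LR = 0.84/0.06 = 14.0000.
Prior odds = 1.9070/14.0000 = 0.1362, so P(H) = 0.1362/(1+0.1362) ≈ 0.12.

P(H) = 0.12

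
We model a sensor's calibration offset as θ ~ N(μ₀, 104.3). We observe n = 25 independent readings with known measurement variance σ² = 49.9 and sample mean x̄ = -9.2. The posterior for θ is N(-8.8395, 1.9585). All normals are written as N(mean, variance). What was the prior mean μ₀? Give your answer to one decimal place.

μ₀ = 10.0

The posterior mean is a precision-weighted average: μ_n = (τ₀μ₀ + τ_data·x̄)/(τ₀+τ_data), with τ₀=1/σ₀² and τ_data=n/σ².
Here τ₀ = 1/104.3 = 0.009588 and τ_data = 25/49.9 = 0.501002, so τ_n = 0.510590.
Rearranging for μ₀: μ₀ = (μ_n·τ_n − τ_data·x̄)/τ₀ = (-8.8395·0.510590 − 0.501002·-9.2) / 0.009588 = 0.095858/0.009588 ≈ 10.0.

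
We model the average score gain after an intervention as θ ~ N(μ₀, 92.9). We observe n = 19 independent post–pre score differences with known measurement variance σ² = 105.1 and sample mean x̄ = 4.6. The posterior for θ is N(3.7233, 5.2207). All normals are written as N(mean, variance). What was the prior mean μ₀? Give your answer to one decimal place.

μ₀ = -11.0

With known observation variance, the Normal–Normal posterior has precision τ_n = τ₀ + n/σ² and mean μ_n = (τ₀μ₀ + (n/σ²)x̄)/τ_n.
Here τ₀ = 1/92.9 = 0.010764 and τ_data = 19/105.1 = 0.180780, so τ_n = 0.191544.
Rearranging for μ₀: μ₀ = (μ_n·τ_n − τ_data·x̄)/τ₀ = (3.7233·0.191544 − 0.180780·4.6) / 0.010764 = -0.118412/0.010764 ≈ -11.0.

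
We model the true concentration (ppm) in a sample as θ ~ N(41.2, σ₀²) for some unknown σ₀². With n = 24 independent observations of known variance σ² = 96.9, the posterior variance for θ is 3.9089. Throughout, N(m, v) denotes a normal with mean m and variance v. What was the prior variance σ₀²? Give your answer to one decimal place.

σ₀² = 122.7

For the Normal–Normal model with known σ², precisions add: τ_n = τ₀ + n/σ².
So 1/σ₀² = 1/3.9089 − 24/96.9 = 0.255826 − 0.247678 = 0.008148.
Hence σ₀² = 1/0.008148 ≈ 122.7.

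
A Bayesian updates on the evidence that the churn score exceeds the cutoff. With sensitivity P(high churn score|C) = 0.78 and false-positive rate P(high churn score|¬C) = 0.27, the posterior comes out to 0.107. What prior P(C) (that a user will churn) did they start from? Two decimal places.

Bayes' rule in odds form gives O(C|E) = O(C)·[P(E|C)/P(E|¬C)], hence O(C) = O(C|E)/LR.
Posterior odds = 0.107/(1−0.107) = 0.1198. LR = 0.78/0.27 = 2.8889.
Prior odds = 0.1198/2.8889 = 0.0415, so P(C) = 0.0415/(1+0.0415) ≈ 0.04.

P(C) = 0.04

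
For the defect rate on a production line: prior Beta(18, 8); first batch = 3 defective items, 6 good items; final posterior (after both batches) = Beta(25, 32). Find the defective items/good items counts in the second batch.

Sequential conjugate updates are equivalent to a single update on the pooled data, so total successes = posterior α − prior α and total failures = posterior β − prior β.
Total across both batches: 25−18=7 defective items, 32−8=24 good items.
Subtract the first batch: 7−3=4 defective items and 24−6=18 good items.

4 defective items and 18 good items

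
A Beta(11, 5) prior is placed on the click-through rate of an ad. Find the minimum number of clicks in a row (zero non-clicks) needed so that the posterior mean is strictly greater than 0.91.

After k clicks and 0 non-clicks the posterior is Beta(11+k, 5), with mean (11+k)/(11+5+k).
Set (11+k)/(16+k) > 0.91 and solve: k > (0.91·16 − 11)/(1 − 0.91) = 39.556.
The smallest integer exceeding 39.556 is 40, and checking k=40: (51)/(56) = 0.9107 > 0.91.

k = 40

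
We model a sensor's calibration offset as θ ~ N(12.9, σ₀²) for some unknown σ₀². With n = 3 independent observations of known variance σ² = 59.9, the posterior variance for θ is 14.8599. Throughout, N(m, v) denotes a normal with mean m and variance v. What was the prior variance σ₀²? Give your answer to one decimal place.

σ₀² = 58.1

For the Normal–Normal model with known σ², precisions add: τ_n = τ₀ + n/σ².
So 1/σ₀² = 1/14.8599 − 3/59.9 = 0.067295 − 0.050083 = 0.017212.
Hence σ₀² = 1/0.017212 ≈ 58.1.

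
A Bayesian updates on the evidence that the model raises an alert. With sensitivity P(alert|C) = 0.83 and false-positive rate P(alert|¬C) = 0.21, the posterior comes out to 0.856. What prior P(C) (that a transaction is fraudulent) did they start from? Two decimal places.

P(C) = 0.60

Bayes' rule in odds form gives O(C|E) = O(C)·[P(E|C)/P(E|¬C)], hence O(C) = O(C|E)/LR.
Posterior odds = 0.856/(1−0.856) = 5.9444. LR = 0.83/0.21 = 3.9524.
Prior odds = 5.9444/3.9524 = 1.5040, so P(C) = 1.5040/(1+1.5040) ≈ 0.60.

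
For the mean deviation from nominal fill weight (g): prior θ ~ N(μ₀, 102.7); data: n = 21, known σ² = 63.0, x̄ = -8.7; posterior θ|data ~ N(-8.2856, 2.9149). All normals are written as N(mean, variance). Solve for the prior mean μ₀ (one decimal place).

μ₀ = 5.9

The posterior mean is a precision-weighted average: μ_n = (τ₀μ₀ + τ_data·x̄)/(τ₀+τ_data), with τ₀=1/σ₀² and τ_data=n/σ².
Here τ₀ = 1/102.7 = 0.009737 and τ_data = 21/63.0 = 0.333333, so τ_n = 0.343070.
Rearranging for μ₀: μ₀ = (μ_n·τ_n − τ_data·x̄)/τ₀ = (-8.2856·0.343070 − 0.333333·-8.7) / 0.009737 = 0.057456/0.009737 ≈ 5.9.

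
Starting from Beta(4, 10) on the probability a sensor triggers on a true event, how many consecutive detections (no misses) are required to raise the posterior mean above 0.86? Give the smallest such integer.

After k detections and 0 misses the posterior is Beta(4+k, 10), with mean (4+k)/(4+10+k).
Set (4+k)/(14+k) > 0.86 and solve: k > (0.86·14 − 4)/(1 − 0.86) = 57.429.
The smallest integer exceeding 57.429 is 58, and checking k=58: (62)/(72) = 0.8611 > 0.86.

k = 58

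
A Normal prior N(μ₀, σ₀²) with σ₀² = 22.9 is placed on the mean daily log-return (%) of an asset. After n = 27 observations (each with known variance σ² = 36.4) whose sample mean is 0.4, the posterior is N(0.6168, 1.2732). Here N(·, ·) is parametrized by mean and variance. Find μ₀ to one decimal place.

μ₀ = 4.3

With known observation variance, the Normal–Normal posterior has precision τ_n = τ₀ + n/σ² and mean μ_n = (τ₀μ₀ + (n/σ²)x̄)/τ_n.
Here τ₀ = 1/22.9 = 0.043668 and τ_data = 27/36.4 = 0.741758, so τ_n = 0.785426.
Rearranging for μ₀: μ₀ = (μ_n·τ_n − τ_data·x̄)/τ₀ = (0.6168·0.785426 − 0.741758·0.4) / 0.043668 = 0.187748/0.043668 ≈ 4.3.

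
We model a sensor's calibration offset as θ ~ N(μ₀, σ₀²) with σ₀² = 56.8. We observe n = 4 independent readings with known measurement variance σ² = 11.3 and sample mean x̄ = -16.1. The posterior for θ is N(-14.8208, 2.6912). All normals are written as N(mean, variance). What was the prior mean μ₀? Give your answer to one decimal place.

With known observation variance, the Normal–Normal posterior has precision τ_n = τ₀ + n/σ² and mean μ_n = (τ₀μ₀ + (n/σ²)x̄)/τ_n.
Here τ₀ = 1/56.8 = 0.017606 and τ_data = 4/11.3 = 0.353982, so τ_n = 0.371588.
Rearranging for μ₀: μ₀ = (μ_n·τ_n − τ_data·x̄)/τ₀ = (-14.8208·0.371588 − 0.353982·-16.1) / 0.017606 = 0.191879/0.017606 ≈ 10.9.

μ₀ = 10.9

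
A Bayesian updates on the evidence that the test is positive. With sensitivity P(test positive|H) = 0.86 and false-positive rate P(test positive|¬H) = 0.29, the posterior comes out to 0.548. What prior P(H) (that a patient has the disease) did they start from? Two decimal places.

Bayes' rule in odds form gives O(H|E) = O(H)·[P(E|H)/P(E|¬H)], hence O(H) = O(H|E)/LR.
Posterior odds = 0.548/(1−0.548) = 1.2124. LR = 0.86/0.29 = 2.9655.
Prior odds = 1.2124/2.9655 = 0.4088, so P(H) = 0.4088/(1+0.4088) ≈ 0.29.

P(H) = 0.29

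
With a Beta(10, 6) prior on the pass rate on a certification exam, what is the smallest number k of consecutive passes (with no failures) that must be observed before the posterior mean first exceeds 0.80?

After k passes and 0 failures the posterior is Beta(10+k, 6), with mean (10+k)/(10+6+k).
Set (10+k)/(16+k) > 0.80 and solve: k > (0.80·16 − 10)/(1 − 0.80) = 14.000.
The smallest integer exceeding 14.000 is 15.

k = 15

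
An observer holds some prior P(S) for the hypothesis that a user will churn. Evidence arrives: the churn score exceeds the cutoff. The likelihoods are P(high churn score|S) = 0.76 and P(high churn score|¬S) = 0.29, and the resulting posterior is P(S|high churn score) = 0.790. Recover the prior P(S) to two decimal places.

Bayes' rule in odds form gives O(S|E) = O(S)·[P(E|S)/P(E|¬S)], hence O(S) = O(S|E)/LR.
Posterior odds = 0.790/(1−0.790) = 3.7619. LR = 0.76/0.29 = 2.6207.
Prior odds = 3.7619/2.6207 = 1.4355, so P(S) = 1.4355/(1+1.4355) ≈ 0.59.

P(S) = 0.59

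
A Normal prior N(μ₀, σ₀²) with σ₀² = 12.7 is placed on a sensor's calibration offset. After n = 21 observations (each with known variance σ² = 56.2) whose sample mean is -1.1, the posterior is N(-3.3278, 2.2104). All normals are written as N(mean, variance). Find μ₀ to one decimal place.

μ₀ = -13.9

The posterior mean is a precision-weighted average: μ_n = (τ₀μ₀ + τ_data·x̄)/(τ₀+τ_data), with τ₀=1/σ₀² and τ_data=n/σ².
Here τ₀ = 1/12.7 = 0.078740 and τ_data = 21/56.2 = 0.373665, so τ_n = 0.452405.
Rearranging for μ₀: μ₀ = (μ_n·τ_n − τ_data·x̄)/τ₀ = (-3.3278·0.452405 − 0.373665·-1.1) / 0.078740 = -1.094482/0.078740 ≈ -13.9.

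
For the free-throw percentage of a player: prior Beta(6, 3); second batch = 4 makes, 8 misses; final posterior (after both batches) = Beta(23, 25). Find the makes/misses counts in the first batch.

13 makes and 14 misses

Because Beta–binomial updating is additive in the counts, the combined data contributed (α_post−α_prior, β_post−β_prior) successes and failures.
Total across both batches: 23−6=17 makes, 25−3=22 misses.
Subtract the second batch: 17−4=13 makes and 22−8=14 misses.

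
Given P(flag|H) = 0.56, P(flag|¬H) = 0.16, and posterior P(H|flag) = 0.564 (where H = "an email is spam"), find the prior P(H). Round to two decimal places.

P(H) = 0.27

Bayes' rule in odds form gives O(H|E) = O(H)·[P(E|H)/P(E|¬H)], hence O(H) = O(H|E)/LR.
Posterior odds = 0.564/(1−0.564) = 1.2936. LR = 0.56/0.16 = 3.5000.
Prior odds = 1.2936/3.5000 = 0.3696, so P(H) = 0.3696/(1+0.3696) ≈ 0.27.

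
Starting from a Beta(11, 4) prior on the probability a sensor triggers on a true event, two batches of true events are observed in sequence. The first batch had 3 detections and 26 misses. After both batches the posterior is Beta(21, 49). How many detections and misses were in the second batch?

7 detections and 19 misses

Sequential conjugate updates are equivalent to a single update on the pooled data, so total successes = posterior α − prior α and total failures = posterior β − prior β.
Total across both batches: 21−11=10 detections, 49−4=45 misses.
Subtract the first batch: 10−3=7 detections and 45−26=19 misses.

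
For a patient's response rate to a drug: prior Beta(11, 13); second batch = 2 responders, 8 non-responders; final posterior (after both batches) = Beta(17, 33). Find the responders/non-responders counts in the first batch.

4 responders and 12 non-responders

Because Beta–binomial updating is additive in the counts, the combined data contributed (α_post−α_prior, β_post−β_prior) successes and failures.
Total across both batches: 17−11=6 responders, 33−13=20 non-responders.
Subtract the second batch: 6−2=4 responders and 20−8=12 non-responders.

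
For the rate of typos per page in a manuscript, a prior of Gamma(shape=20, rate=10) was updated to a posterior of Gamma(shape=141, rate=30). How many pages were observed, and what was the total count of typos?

n = 20 pages with total 121 typos

Gamma–Poisson conjugacy: posterior shape = α + Σxᵢ, posterior rate = β + n.
Matching: Σxᵢ = 141 − 20 = 121 and n = 30 − 10 = 20.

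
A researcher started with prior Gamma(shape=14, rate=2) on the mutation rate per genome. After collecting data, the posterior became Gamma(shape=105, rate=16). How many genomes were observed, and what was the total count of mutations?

A Gamma(α, β) prior (rate parametrization) on a Poisson rate with n observations summing to S gives posterior Gamma(α+S, β+n).
Matching: Σxᵢ = 105 − 14 = 91 and n = 16 − 2 = 14.

n = 14 genomes with total 91 mutations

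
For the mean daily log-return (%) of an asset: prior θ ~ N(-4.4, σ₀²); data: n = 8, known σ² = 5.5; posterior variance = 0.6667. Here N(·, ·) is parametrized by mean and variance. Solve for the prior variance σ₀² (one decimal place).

Posterior precision equals prior precision plus data precision: 1/σ_n² = 1/σ₀² + n/σ².
So 1/σ₀² = 1/0.6667 − 8/5.5 = 1.499925 − 1.454545 = 0.045380.
Hence σ₀² = 1/0.045380 ≈ 22.0.

σ₀² = 22.0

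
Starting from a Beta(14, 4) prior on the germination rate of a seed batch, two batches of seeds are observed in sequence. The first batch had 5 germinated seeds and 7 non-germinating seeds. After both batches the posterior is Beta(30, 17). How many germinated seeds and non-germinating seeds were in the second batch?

11 germinated seeds and 6 non-germinating seeds

Sequential conjugate updates are equivalent to a single update on the pooled data, so total successes = posterior α − prior α and total failures = posterior β − prior β.
Total across both batches: 30−14=16 germinated seeds, 17−4=13 non-germinating seeds.
Subtract the first batch: 16−5=11 germinated seeds and 13−7=6 non-germinating seeds.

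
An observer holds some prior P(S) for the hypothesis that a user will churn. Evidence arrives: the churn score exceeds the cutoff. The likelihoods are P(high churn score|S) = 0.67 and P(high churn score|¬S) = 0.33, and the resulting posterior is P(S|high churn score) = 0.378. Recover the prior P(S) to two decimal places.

P(S) = 0.23

Bayes' rule in odds form gives O(S|E) = O(S)·[P(E|S)/P(E|¬S)], hence O(S) = O(S|E)/LR.
Posterior odds = 0.378/(1−0.378) = 0.6077. LR = 0.67/0.33 = 2.0303.
Prior odds = 0.6077/2.0303 = 0.2993, so P(S) = 0.2993/(1+0.2993) ≈ 0.23.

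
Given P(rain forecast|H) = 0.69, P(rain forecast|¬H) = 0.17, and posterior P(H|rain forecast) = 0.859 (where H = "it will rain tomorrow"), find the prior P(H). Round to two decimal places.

P(H) = 0.60

In odds form, posterior odds = prior odds × likelihood ratio, so prior odds = posterior odds ÷ LR.
Posterior odds = 0.859/(1−0.859) = 6.0922. LR = 0.69/0.17 = 4.0588.
Prior odds = 6.0922/4.0588 = 1.5010, so P(H) = 1.5010/(1+1.5010) ≈ 0.60.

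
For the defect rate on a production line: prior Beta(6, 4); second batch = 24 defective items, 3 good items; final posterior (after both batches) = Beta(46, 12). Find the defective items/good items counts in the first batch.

16 defective items and 5 good items

Sequential conjugate updates are equivalent to a single update on the pooled data, so total successes = posterior α − prior α and total failures = posterior β − prior β.
Total across both batches: 46−6=40 defective items, 12−4=8 good items.
Subtract the second batch: 40−24=16 defective items and 8−3=5 good items.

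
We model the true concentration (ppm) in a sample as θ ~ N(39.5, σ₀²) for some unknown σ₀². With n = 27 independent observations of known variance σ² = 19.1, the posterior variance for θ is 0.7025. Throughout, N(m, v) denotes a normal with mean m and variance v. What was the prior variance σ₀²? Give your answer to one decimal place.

σ₀² = 101.3

Posterior precision equals prior precision plus data precision: 1/σ_n² = 1/σ₀² + n/σ².
So 1/σ₀² = 1/0.7025 − 27/19.1 = 1.423488 − 1.413613 = 0.009875.
Hence σ₀² = 1/0.009875 ≈ 101.3.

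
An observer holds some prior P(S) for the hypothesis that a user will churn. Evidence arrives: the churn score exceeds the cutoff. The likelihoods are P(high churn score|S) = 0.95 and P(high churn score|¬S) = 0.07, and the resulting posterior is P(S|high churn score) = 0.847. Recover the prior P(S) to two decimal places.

P(S) = 0.29

In odds form, posterior odds = prior odds × likelihood ratio, so prior odds = posterior odds ÷ LR.
Posterior odds = 0.847/(1−0.847) = 5.5359. LR = 0.95/0.07 = 13.5714.
Prior odds = 5.5359/13.5714 = 0.4079, so P(S) = 0.4079/(1+0.4079) ≈ 0.29.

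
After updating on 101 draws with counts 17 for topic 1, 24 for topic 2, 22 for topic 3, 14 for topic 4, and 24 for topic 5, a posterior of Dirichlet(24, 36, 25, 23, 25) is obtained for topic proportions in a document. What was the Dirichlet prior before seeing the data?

For a Dirichlet(α) prior with multinomial counts c, the posterior is Dirichlet(α + c) componentwise.
Subtract each count from the matching posterior parameter: 24−17=7, 36−24=12, 25−22=3, 23−14=9, 25−24=1.

Dirichlet(7, 12, 3, 9, 1)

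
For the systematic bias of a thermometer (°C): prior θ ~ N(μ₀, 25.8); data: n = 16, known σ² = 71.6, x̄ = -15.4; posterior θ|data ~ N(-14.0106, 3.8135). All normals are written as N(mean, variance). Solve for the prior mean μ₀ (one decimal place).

The posterior mean is a precision-weighted average: μ_n = (τ₀μ₀ + τ_data·x̄)/(τ₀+τ_data), with τ₀=1/σ₀² and τ_data=n/σ².
Here τ₀ = 1/25.8 = 0.038760 and τ_data = 16/71.6 = 0.223464, so τ_n = 0.262224.
Rearranging for μ₀: μ₀ = (μ_n·τ_n − τ_data·x̄)/τ₀ = (-14.0106·0.262224 − 0.223464·-15.4) / 0.038760 = -0.232570/0.038760 ≈ -6.0.

μ₀ = -6.0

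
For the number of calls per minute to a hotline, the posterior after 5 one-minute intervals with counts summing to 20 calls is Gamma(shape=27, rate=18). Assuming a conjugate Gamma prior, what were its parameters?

Gamma(shape=7, rate=13)

A Gamma(α, β) prior (rate parametrization) on a Poisson rate with n observations summing to S gives posterior Gamma(α+S, β+n).
So α = 27 − 20 = 7 and β = 18 − 5 = 13.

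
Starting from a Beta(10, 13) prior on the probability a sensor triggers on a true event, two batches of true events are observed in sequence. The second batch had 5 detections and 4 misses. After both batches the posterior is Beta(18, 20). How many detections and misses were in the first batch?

Sequential conjugate updates are equivalent to a single update on the pooled data, so total successes = posterior α − prior α and total failures = posterior β − prior β.
Total across both batches: 18−10=8 detections, 20−13=7 misses.
Subtract the second batch: 8−5=3 detections and 7−4=3 misses.

3 detections and 3 misses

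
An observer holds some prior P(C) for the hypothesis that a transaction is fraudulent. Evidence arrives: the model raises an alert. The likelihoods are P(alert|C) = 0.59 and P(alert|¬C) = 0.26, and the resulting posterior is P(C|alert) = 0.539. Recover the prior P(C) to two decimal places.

P(C) = 0.34

Bayes' rule in odds form gives O(C|E) = O(C)·[P(E|C)/P(E|¬C)], hence O(C) = O(C|E)/LR.
Posterior odds = 0.539/(1−0.539) = 1.1692. LR = 0.59/0.26 = 2.2692.
Prior odds = 1.1692/2.2692 = 0.5152, so P(C) = 0.5152/(1+0.5152) ≈ 0.34.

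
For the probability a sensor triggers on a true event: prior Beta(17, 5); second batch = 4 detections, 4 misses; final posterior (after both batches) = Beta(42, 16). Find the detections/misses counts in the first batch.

21 detections and 7 misses

Sequential conjugate updates are equivalent to a single update on the pooled data, so total successes = posterior α − prior α and total failures = posterior β − prior β.
Total across both batches: 42−17=25 detections, 16−5=11 misses.
Subtract the second batch: 25−4=21 detections and 11−4=7 misses.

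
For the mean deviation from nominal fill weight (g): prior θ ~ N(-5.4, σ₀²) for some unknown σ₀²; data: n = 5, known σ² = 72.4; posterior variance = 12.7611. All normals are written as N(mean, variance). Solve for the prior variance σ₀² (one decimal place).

Posterior precision equals prior precision plus data precision: 1/σ_n² = 1/σ₀² + n/σ².
So 1/σ₀² = 1/12.7611 − 5/72.4 = 0.078363 − 0.069061 = 0.009302.
Hence σ₀² = 1/0.009302 ≈ 107.5.

σ₀² = 107.5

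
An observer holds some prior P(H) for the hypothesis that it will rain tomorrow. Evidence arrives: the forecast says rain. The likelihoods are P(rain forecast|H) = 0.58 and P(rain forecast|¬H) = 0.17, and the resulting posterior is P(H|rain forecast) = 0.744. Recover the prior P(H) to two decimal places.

P(H) = 0.46

Bayes' rule in odds form gives O(H|E) = O(H)·[P(E|H)/P(E|¬H)], hence O(H) = O(H|E)/LR.
Posterior odds = 0.744/(1−0.744) = 2.9062. LR = 0.58/0.17 = 3.4118.
Prior odds = 2.9062/3.4118 = 0.8518, so P(H) = 0.8518/(1+0.8518) ≈ 0.46.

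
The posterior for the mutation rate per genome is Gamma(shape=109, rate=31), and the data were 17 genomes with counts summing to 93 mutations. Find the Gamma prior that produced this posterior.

Gamma(shape=16, rate=14)

A Gamma(α, β) prior (rate parametrization) on a Poisson rate with n observations summing to S gives posterior Gamma(α+S, β+n).
So α = 109 − 93 = 16 and β = 31 − 17 = 14.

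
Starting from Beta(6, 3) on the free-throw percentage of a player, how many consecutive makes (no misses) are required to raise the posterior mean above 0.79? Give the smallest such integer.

After k makes and 0 misses the posterior is Beta(6+k, 3), with mean (6+k)/(6+3+k).
Set (6+k)/(9+k) > 0.79 and solve: k > (0.79·9 − 6)/(1 − 0.79) = 5.286.
The smallest integer exceeding 5.286 is 6, and checking k=6: (12)/(15) = 0.8000 > 0.79.

k = 6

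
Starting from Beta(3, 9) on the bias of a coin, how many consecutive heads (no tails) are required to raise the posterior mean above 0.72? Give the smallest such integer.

k = 21

After k heads and 0 tails the posterior is Beta(3+k, 9), with mean (3+k)/(3+9+k).
Set (3+k)/(12+k) > 0.72 and solve: k > (0.72·12 − 3)/(1 − 0.72) = 20.143.
The smallest integer exceeding 20.143 is 21.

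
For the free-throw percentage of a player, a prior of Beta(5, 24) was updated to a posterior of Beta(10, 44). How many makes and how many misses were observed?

Under Beta–binomial conjugacy the posterior parameters are (a+s, b+f).
So s = 10 − 5 = 5 and f = 44 − 24 = 20.

5 makes and 20 misses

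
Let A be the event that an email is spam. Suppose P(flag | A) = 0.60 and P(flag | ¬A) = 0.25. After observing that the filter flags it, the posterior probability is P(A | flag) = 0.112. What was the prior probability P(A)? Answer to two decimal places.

P(A) = 0.05

In odds form, posterior odds = prior odds × likelihood ratio, so prior odds = posterior odds ÷ LR.
Posterior odds = 0.112/(1−0.112) = 0.1261. LR = 0.60/0.25 = 2.4000.
Prior odds = 0.1261/2.4000 = 0.0525, so P(A) = 0.0525/(1+0.0525) ≈ 0.05.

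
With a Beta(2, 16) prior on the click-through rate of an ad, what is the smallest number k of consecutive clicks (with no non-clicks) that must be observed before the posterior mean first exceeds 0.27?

k = 4

After k clicks and 0 non-clicks the posterior is Beta(2+k, 16), with mean (2+k)/(2+16+k).
Set (2+k)/(18+k) > 0.27 and solve: k > (0.27·18 − 2)/(1 − 0.27) = 3.918.
The smallest integer exceeding 3.918 is 4, and checking k=4: (6)/(22) = 0.2727 > 0.27.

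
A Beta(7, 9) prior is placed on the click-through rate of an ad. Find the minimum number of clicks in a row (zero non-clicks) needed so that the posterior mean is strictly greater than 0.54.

After k clicks and 0 non-clicks the posterior is Beta(7+k, 9), with mean (7+k)/(7+9+k).
Set (7+k)/(16+k) > 0.54 and solve: k > (0.54·16 − 7)/(1 − 0.54) = 3.565.
The smallest integer exceeding 3.565 is 4, and checking k=4: (11)/(20) = 0.5500 > 0.54.

k = 4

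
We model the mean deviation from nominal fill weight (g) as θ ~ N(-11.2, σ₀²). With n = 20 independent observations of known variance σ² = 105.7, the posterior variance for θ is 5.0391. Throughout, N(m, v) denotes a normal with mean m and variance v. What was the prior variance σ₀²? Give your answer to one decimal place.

σ₀² = 108.3

For the Normal–Normal model with known σ², precisions add: τ_n = τ₀ + n/σ².
So 1/σ₀² = 1/5.0391 − 20/105.7 = 0.198448 − 0.189215 = 0.009233.
Hence σ₀² = 1/0.009233 ≈ 108.3.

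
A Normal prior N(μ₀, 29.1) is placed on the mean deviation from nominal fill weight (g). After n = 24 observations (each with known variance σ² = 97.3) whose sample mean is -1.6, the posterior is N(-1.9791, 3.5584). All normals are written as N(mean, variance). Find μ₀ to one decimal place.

With known observation variance, the Normal–Normal posterior has precision τ_n = τ₀ + n/σ² and mean μ_n = (τ₀μ₀ + (n/σ²)x̄)/τ_n.
Here τ₀ = 1/29.1 = 0.034364 and τ_data = 24/97.3 = 0.246660, so τ_n = 0.281024.
Rearranging for μ₀: μ₀ = (μ_n·τ_n − τ_data·x̄)/τ₀ = (-1.9791·0.281024 − 0.246660·-1.6) / 0.034364 = -0.161519/0.034364 ≈ -4.7.

μ₀ = -4.7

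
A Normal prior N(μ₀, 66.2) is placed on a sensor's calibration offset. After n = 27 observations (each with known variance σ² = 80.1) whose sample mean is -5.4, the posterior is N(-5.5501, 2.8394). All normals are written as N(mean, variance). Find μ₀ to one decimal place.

μ₀ = -8.9

The posterior mean is a precision-weighted average: μ_n = (τ₀μ₀ + τ_data·x̄)/(τ₀+τ_data), with τ₀=1/σ₀² and τ_data=n/σ².
Here τ₀ = 1/66.2 = 0.015106 and τ_data = 27/80.1 = 0.337079, so τ_n = 0.352185.
Rearranging for μ₀: μ₀ = (μ_n·τ_n − τ_data·x̄)/τ₀ = (-5.5501·0.352185 − 0.337079·-5.4) / 0.015106 = -0.134435/0.015106 ≈ -8.9.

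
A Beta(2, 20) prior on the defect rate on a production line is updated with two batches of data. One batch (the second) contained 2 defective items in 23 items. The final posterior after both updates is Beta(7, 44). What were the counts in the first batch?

Because Beta–binomial updating is additive in the counts, the combined data contributed (α_post−α_prior, β_post−β_prior) successes and failures.
Total across both batches: 7−2=5 defective items, 44−20=24 good items.
Subtract the second batch: 5−2=3 defective items and 24−21=3 good items.

3 defective items and 3 good items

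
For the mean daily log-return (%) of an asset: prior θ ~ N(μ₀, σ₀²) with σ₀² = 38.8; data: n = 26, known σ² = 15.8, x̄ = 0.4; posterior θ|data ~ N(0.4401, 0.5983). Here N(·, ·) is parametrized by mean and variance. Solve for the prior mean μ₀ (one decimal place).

With known observation variance, the Normal–Normal posterior has precision τ_n = τ₀ + n/σ² and mean μ_n = (τ₀μ₀ + (n/σ²)x̄)/τ_n.
Here τ₀ = 1/38.8 = 0.025773 and τ_data = 26/15.8 = 1.645570, so τ_n = 1.671343.
Rearranging for μ₀: μ₀ = (μ_n·τ_n − τ_data·x̄)/τ₀ = (0.4401·1.671343 − 1.645570·0.4) / 0.025773 = 0.077330/0.025773 ≈ 3.0.

μ₀ = 3.0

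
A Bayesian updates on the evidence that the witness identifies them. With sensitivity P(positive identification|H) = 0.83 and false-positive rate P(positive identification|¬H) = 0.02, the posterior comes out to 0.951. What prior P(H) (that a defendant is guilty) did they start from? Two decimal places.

In odds form, posterior odds = prior odds × likelihood ratio, so prior odds = posterior odds ÷ LR.
Posterior odds = 0.951/(1−0.951) = 19.4082. LR = 0.83/0.02 = 41.5000.
Prior odds = 19.4082/41.5000 = 0.4677, so P(H) = 0.4677/(1+0.4677) ≈ 0.32.

P(H) = 0.32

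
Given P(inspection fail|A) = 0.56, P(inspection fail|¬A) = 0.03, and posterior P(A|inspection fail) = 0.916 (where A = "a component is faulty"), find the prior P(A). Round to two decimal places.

P(A) = 0.37

In odds form, posterior odds = prior odds × likelihood ratio, so prior odds = posterior odds ÷ LR.
Posterior odds = 0.916/(1−0.916) = 10.9048. LR = 0.56/0.03 = 18.6667.
Prior odds = 10.9048/18.6667 = 0.5842, so P(A) = 0.5842/(1+0.5842) ≈ 0.37.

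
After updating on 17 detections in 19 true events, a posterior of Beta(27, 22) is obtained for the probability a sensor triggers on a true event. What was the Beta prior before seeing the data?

Beta(10, 20)

A Beta(α, β) prior with s successes and f failures in binomial data gives a Beta(α+s, β+f) posterior.
Subtract the data counts: 27−17=10, 22−2=20.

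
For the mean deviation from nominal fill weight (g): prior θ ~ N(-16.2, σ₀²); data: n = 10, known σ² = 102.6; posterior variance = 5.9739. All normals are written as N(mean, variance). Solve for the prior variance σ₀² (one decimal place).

σ₀² = 14.3

For the Normal–Normal model with known σ², precisions add: τ_n = τ₀ + n/σ².
So 1/σ₀² = 1/5.9739 − 10/102.6 = 0.167395 − 0.097466 = 0.069929.
Hence σ₀² = 1/0.069929 ≈ 14.3.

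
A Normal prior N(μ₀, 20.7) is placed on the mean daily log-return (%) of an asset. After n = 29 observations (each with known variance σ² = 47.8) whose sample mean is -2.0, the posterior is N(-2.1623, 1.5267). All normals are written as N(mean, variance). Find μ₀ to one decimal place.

With known observation variance, the Normal–Normal posterior has precision τ_n = τ₀ + n/σ² and mean μ_n = (τ₀μ₀ + (n/σ²)x̄)/τ_n.
Here τ₀ = 1/20.7 = 0.048309 and τ_data = 29/47.8 = 0.606695, so τ_n = 0.655004.
Rearranging for μ₀: μ₀ = (μ_n·τ_n − τ_data·x̄)/τ₀ = (-2.1623·0.655004 − 0.606695·-2.0) / 0.048309 = -0.202925/0.048309 ≈ -4.2.

μ₀ = -4.2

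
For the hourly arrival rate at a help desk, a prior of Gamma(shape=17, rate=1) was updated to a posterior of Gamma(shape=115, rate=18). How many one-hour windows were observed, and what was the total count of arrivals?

n = 17 one-hour windows with total 98 arrivals

A Gamma(α, β) prior (rate parametrization) on a Poisson rate with n observations summing to S gives posterior Gamma(α+S, β+n).
Matching: Σxᵢ = 115 − 17 = 98 and n = 18 − 1 = 17.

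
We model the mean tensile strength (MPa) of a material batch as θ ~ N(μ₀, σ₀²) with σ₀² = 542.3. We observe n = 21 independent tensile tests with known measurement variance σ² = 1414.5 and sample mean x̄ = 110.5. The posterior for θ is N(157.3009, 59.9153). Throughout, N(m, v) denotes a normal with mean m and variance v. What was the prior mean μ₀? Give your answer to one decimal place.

μ₀ = 534.1

The posterior mean is a precision-weighted average: μ_n = (τ₀μ₀ + τ_data·x̄)/(τ₀+τ_data), with τ₀=1/σ₀² and τ_data=n/σ².
Here τ₀ = 1/542.3 = 0.001844 and τ_data = 21/1414.5 = 0.014846, so τ_n = 0.016690.
Rearranging for μ₀: μ₀ = (μ_n·τ_n − τ_data·x̄)/τ₀ = (157.3009·0.016690 − 0.014846·110.5) / 0.001844 = 0.984869/0.001844 ≈ 534.1.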